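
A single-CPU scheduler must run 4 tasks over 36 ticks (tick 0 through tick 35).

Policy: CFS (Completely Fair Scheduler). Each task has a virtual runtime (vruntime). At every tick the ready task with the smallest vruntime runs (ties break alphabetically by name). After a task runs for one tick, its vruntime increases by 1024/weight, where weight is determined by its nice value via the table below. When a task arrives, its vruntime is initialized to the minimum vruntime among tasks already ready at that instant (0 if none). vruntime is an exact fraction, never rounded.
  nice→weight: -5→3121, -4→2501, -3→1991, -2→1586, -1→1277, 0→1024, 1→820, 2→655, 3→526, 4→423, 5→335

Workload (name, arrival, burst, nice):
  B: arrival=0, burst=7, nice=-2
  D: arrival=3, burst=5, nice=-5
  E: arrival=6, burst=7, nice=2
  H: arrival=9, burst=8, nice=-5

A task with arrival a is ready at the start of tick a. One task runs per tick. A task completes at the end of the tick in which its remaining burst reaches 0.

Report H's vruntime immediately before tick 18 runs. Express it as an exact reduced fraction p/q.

t=0: vr[B=0] → run B
t=1: vr[B=512/793] → run B
t=2: vr[B=1024/793] → run B
t=3: vr[B=1536/793 D=1536/793] → run B
t=4: vr[B=2048/793 D=1536/793] → run D
t=5: vr[B=2048/793 D=5605888/2474953] → run D
t=6: vr[B=2048/793 D=6417920/2474953 E=2048/793] → run B
t=7: vr[B=2560/793 D=6417920/2474953 E=2048/793] → run E
t=8: vr[B=2560/793 D=6417920/2474953 E=2153472/519415] → run D
t=9: vr[B=2560/793 D=7229952/2474953 E=2153472/519415 H=7229952/2474953] → run D
t=10: vr[B=2560/793 D=8041984/2474953 E=2153472/519415 H=7229952/2474953] → run H
t=11: vr[B=2560/793 D=8041984/2474953 E=2153472/519415 H=8041984/2474953] → run B
t=12: vr[B=3072/793 D=8041984/2474953 E=2153472/519415 H=8041984/2474953] → run D
t=13: vr[B=3072/793 E=2153472/519415 H=8041984/2474953] → run H
t=14: vr[B=3072/793 E=2153472/519415 H=8854016/2474953] → run H
t=15: vr[B=3072/793 E=2153472/519415 H=9666048/2474953] → run B
t=16: vr[E=2153472/519415 H=9666048/2474953] → run H
t=17: vr[E=2153472/519415 H=10478080/2474953] → run E
t=18: vr[E=2965504/519415 H=10478080/2474953] → run H
t=19: vr[E=2965504/519415 H=11290112/2474953] → run H
t=20: vr[E=2965504/519415 H=12102144/2474953] → run H
t=21: vr[E=2965504/519415 H=12914176/2474953] → run H
t=22: vr[E=2965504/519415] → run E
t=23: vr[E=3777536/519415] → run E
t=24: vr[E=4589568/519415] → run E
t=25: vr[E=1080320/103883] → run E
t=26: vr[E=6213632/519415] → run E
t=27: (idle)
t=28: (idle)
t=29: (idle)
t=30: (idle)
t=31: (idle)
t=32: (idle)
t=33: (idle)
t=34: (idle)
t=35: (idle)

vruntime(H, start of tick 18) = 10478080/2474953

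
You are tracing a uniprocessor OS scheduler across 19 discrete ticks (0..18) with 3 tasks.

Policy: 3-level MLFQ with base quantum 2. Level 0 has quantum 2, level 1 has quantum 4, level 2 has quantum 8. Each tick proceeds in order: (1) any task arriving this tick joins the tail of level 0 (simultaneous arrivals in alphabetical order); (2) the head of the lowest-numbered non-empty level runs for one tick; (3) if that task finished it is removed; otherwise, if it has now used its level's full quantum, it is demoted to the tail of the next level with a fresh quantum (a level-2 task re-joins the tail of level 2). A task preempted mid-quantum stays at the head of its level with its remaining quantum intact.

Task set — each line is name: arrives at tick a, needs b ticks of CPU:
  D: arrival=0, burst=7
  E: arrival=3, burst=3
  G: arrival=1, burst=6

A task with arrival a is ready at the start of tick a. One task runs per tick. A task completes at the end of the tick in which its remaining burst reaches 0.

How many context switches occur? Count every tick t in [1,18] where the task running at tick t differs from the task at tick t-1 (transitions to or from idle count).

t=0: L0/L1/L2 = D/-/- → run D
t=1: L0/L1/L2 = DG/-/- → run D
t=2: L0/L1/L2 = G/D/- → run G
t=3: L0/L1/L2 = GE/D/- → run G
t=4: L0/L1/L2 = E/DG/- → run E
t=5: L0/L1/L2 = E/DG/- → run E
t=6: L0/L1/L2 = -/DGE/- → run D
t=7: L0/L1/L2 = -/DGE/- → run D
t=8: L0/L1/L2 = -/DGE/- → run D
t=9: L0/L1/L2 = -/DGE/- → run D
t=10: L0/L1/L2 = -/GE/D → run G
t=11: L0/L1/L2 = -/GE/D → run G
t=12: L0/L1/L2 = -/GE/D → run G
t=13: L0/L1/L2 = -/GE/D → run G
t=14: L0/L1/L2 = -/E/D → run E
t=15: L0/L1/L2 = -/-/D → run D
t=16: (idle)
t=17: (idle)
t=18: (idle)

context switches = 7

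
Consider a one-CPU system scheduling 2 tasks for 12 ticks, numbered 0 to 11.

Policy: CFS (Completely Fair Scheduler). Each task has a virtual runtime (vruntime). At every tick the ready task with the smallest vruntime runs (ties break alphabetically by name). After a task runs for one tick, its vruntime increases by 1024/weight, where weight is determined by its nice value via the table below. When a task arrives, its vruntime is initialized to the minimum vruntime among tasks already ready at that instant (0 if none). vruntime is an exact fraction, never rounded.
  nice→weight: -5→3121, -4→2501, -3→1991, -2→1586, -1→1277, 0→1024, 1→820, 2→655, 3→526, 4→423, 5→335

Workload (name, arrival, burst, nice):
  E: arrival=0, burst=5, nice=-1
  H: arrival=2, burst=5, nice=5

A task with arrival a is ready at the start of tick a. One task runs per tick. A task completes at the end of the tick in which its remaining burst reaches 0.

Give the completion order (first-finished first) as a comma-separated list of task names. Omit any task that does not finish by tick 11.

completion order = E, H

t=0: vr[E=0] → run E
t=1: vr[E=1024/1277] → run E
t=2: vr[E=2048/1277 H=2048/1277] → run E
t=3: vr[E=3072/1277 H=2048/1277] → run H
t=4: vr[E=3072/1277 H=1993728/427795] → run E
t=5: vr[E=4096/1277 H=1993728/427795] → run E
t=6: vr[H=1993728/427795] → run H
t=7: vr[H=3301376/427795] → run H
t=8: vr[H=4609024/427795] → run H
t=9: vr[H=5916672/427795] → run H
t=10: (idle)
t=11: (idle)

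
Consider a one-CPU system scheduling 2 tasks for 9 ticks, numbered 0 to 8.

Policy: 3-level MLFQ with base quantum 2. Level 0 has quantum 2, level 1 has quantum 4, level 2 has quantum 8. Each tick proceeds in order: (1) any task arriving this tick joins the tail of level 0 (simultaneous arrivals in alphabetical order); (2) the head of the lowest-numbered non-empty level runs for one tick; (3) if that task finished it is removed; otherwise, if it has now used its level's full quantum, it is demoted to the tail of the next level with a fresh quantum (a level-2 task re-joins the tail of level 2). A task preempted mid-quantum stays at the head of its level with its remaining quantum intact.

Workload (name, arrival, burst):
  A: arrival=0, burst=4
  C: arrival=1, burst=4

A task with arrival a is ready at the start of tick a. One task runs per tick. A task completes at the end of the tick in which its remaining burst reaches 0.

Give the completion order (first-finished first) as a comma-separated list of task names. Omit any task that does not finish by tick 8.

completion order = A, C

t=0: L0/L1/L2 = A/-/- → run A
t=1: L0/L1/L2 = AC/-/- → run A
t=2: L0/L1/L2 = C/A/- → run C
t=3: L0/L1/L2 = C/A/- → run C
t=4: L0/L1/L2 = -/AC/- → run A
t=5: L0/L1/L2 = -/AC/- → run A
t=6: L0/L1/L2 = -/C/- → run C
t=7: L0/L1/L2 = -/C/- → run C
t=8: (idle)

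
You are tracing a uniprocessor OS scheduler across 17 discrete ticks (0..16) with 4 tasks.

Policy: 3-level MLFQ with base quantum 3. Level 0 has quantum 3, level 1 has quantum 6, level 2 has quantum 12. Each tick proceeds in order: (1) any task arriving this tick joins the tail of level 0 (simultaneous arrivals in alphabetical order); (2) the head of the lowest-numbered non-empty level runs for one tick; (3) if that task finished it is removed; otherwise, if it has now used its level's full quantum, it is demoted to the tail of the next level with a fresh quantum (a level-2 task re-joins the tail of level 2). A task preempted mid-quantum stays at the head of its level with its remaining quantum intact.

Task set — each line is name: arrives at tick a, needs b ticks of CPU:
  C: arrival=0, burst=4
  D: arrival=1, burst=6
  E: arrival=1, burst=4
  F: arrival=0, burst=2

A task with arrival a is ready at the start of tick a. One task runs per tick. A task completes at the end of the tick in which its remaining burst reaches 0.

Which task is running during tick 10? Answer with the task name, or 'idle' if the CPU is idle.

t=0: L0/L1/L2 = CF/-/- → run C
t=1: L0/L1/L2 = CFDE/-/- → run C
t=2: L0/L1/L2 = CFDE/-/- → run C
t=3: L0/L1/L2 = FDE/C/- → run F
t=4: L0/L1/L2 = FDE/C/- → run F
t=5: L0/L1/L2 = DE/C/- → run D
t=6: L0/L1/L2 = DE/C/- → run D
t=7: L0/L1/L2 = DE/C/- → run D
t=8: L0/L1/L2 = E/CD/- → run E
t=9: L0/L1/L2 = E/CD/- → run E
t=10: L0/L1/L2 = E/CD/- → run E
t=11: L0/L1/L2 = -/CDE/- → run C
t=12: L0/L1/L2 = -/DE/- → run D
t=13: L0/L1/L2 = -/DE/- → run D
t=14: L0/L1/L2 = -/DE/- → run D
t=15: L0/L1/L2 = -/E/- → run E
t=16: (idle)

running at tick 10 = E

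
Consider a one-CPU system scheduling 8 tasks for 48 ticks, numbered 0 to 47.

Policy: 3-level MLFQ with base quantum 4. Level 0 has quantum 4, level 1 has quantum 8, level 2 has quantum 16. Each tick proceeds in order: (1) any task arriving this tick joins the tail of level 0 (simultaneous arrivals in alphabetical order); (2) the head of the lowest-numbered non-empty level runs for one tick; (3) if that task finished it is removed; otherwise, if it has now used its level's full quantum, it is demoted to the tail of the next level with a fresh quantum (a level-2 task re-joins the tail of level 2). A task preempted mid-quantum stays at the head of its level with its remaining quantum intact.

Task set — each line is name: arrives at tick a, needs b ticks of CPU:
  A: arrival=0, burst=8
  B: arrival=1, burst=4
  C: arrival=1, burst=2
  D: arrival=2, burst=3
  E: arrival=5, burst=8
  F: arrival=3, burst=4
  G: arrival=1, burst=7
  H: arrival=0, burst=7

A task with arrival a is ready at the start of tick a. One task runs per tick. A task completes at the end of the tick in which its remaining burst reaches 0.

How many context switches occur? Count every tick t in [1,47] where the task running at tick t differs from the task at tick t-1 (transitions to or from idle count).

context switches = 12

t=0: L0/L1/L2 = AH/-/- → run A
t=1: L0/L1/L2 = AHBCG/-/- → run A
t=2: L0/L1/L2 = AHBCGD/-/- → run A
t=3: L0/L1/L2 = AHBCGDF/-/- → run A
t=4: L0/L1/L2 = HBCGDF/A/- → run H
t=5: L0/L1/L2 = HBCGDFE/A/- → run H
t=6: L0/L1/L2 = HBCGDFE/A/- → run H
t=7: L0/L1/L2 = HBCGDFE/A/- → run H
t=8: L0/L1/L2 = BCGDFE/AH/- → run B
t=9: L0/L1/L2 = BCGDFE/AH/- → run B
t=10: L0/L1/L2 = BCGDFE/AH/- → run B
t=11: L0/L1/L2 = BCGDFE/AH/- → run B
t=12: L0/L1/L2 = CGDFE/AH/- → run C
t=13: L0/L1/L2 = CGDFE/AH/- → run C
t=14: L0/L1/L2 = GDFE/AH/- → run G
t=15: L0/L1/L2 = GDFE/AH/- → run G
t=16: L0/L1/L2 = GDFE/AH/- → run G
t=17: L0/L1/L2 = GDFE/AH/- → run G
t=18: L0/L1/L2 = DFE/AHG/- → run D
t=19: L0/L1/L2 = DFE/AHG/- → run D
t=20: L0/L1/L2 = DFE/AHG/- → run D
t=21: L0/L1/L2 = FE/AHG/- → run F
t=22: L0/L1/L2 = FE/AHG/- → run F
t=23: L0/L1/L2 = FE/AHG/- → run F
t=24: L0/L1/L2 = FE/AHG/- → run F
t=25: L0/L1/L2 = E/AHG/- → run E
t=26: L0/L1/L2 = E/AHG/- → run E
t=27: L0/L1/L2 = E/AHG/- → run E
t=28: L0/L1/L2 = E/AHG/- → run E
t=29: L0/L1/L2 = -/AHGE/- → run A
t=30: L0/L1/L2 = -/AHGE/- → run A
t=31: L0/L1/L2 = -/AHGE/- → run A
t=32: L0/L1/L2 = -/AHGE/- → run A
t=33: L0/L1/L2 = -/HGE/- → run H
t=34: L0/L1/L2 = -/HGE/- → run H
t=35: L0/L1/L2 = -/HGE/- → run H
t=36: L0/L1/L2 = -/GE/- → run G
t=37: L0/L1/L2 = -/GE/- → run G
t=38: L0/L1/L2 = -/GE/- → run G
t=39: L0/L1/L2 = -/E/- → run E
t=40: L0/L1/L2 = -/E/- → run E
t=41: L0/L1/L2 = -/E/- → run E
t=42: L0/L1/L2 = -/E/- → run E
t=43: (idle)
t=44: (idle)
t=45: (idle)
t=46: (idle)
t=47: (idle)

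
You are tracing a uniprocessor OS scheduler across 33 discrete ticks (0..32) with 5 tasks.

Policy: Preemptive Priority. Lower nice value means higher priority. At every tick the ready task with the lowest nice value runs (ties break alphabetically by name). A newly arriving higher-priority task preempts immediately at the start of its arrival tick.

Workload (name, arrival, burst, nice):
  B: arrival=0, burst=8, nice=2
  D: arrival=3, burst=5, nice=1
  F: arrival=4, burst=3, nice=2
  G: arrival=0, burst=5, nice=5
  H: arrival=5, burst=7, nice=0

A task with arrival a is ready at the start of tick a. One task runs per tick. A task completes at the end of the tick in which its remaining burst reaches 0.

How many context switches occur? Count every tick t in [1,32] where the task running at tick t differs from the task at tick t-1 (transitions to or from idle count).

context switches = 7

t=0: ready={B,G} → run B
t=1: ready={B,G} → run B
t=2: ready={B,G} → run B
t=3: ready={B,D,G} → run D
t=4: ready={B,D,F,G} → run D
t=5: ready={B,D,F,G,H} → run H
t=6: ready={B,D,F,G,H} → run H
t=7: ready={B,D,F,G,H} → run H
t=8: ready={B,D,F,G,H} → run H
t=9: ready={B,D,F,G,H} → run H
t=10: ready={B,D,F,G,H} → run H
t=11: ready={B,D,F,G,H} → run H
t=12: ready={B,D,F,G} → run D
t=13: ready={B,D,F,G} → run D
t=14: ready={B,D,F,G} → run D
t=15: ready={B,F,G} → run B
t=16: ready={B,F,G} → run B
t=17: ready={B,F,G} → run B
t=18: ready={B,F,G} → run B
t=19: ready={B,F,G} → run B
t=20: ready={F,G} → run F
t=21: ready={F,G} → run F
t=22: ready={F,G} → run F
t=23: ready={G} → run G
t=24: ready={G} → run G
t=25: ready={G} → run G
t=26: ready={G} → run G
t=27: ready={G} → run G
t=28: (idle)
t=29: (idle)
t=30: (idle)
t=31: (idle)
t=32: (idle)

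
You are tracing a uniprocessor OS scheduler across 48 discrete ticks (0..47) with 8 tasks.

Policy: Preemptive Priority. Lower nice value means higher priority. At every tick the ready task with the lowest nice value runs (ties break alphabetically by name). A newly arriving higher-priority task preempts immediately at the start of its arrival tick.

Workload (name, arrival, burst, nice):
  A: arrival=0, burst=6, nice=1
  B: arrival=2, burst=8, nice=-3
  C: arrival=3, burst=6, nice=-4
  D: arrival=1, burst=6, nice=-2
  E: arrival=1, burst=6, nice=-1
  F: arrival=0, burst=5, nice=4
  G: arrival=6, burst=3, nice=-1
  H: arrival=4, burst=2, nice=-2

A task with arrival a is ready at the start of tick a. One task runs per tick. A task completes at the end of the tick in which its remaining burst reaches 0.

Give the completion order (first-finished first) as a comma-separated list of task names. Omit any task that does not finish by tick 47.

completion order = C, B, D, H, E, G, A, F

t=0: ready={A,F} → run A
t=1: ready={A,D,E,F} → run D
t=2: ready={A,B,D,E,F} → run B
t=3: ready={A,B,C,D,E,F} → run C
t=4: ready={A,B,C,D,E,F,H} → run C
t=5: ready={A,B,C,D,E,F,H} → run C
t=6: ready={A,B,C,D,E,F,G,H} → run C
t=7: ready={A,B,C,D,E,F,G,H} → run C
t=8: ready={A,B,C,D,E,F,G,H} → run C
t=9: ready={A,B,D,E,F,G,H} → run B
t=10: ready={A,B,D,E,F,G,H} → run B
t=11: ready={A,B,D,E,F,G,H} → run B
t=12: ready={A,B,D,E,F,G,H} → run B
t=13: ready={A,B,D,E,F,G,H} → run B
t=14: ready={A,B,D,E,F,G,H} → run B
t=15: ready={A,B,D,E,F,G,H} → run B
t=16: ready={A,D,E,F,G,H} → run D
t=17: ready={A,D,E,F,G,H} → run D
t=18: ready={A,D,E,F,G,H} → run D
t=19: ready={A,D,E,F,G,H} → run D
t=20: ready={A,D,E,F,G,H} → run D
t=21: ready={A,E,F,G,H} → run H
t=22: ready={A,E,F,G,H} → run H
t=23: ready={A,E,F,G} → run E
t=24: ready={A,E,F,G} → run E
t=25: ready={A,E,F,G} → run E
t=26: ready={A,E,F,G} → run E
t=27: ready={A,E,F,G} → run E
t=28: ready={A,E,F,G} → run E
t=29: ready={A,F,G} → run G
t=30: ready={A,F,G} → run G
t=31: ready={A,F,G} → run G
t=32: ready={A,F} → run A
t=33: ready={A,F} → run A
t=34: ready={A,F} → run A
t=35: ready={A,F} → run A
t=36: ready={A,F} → run A
t=37: ready={F} → run F
t=38: ready={F} → run F
t=39: ready={F} → run F
t=40: ready={F} → run F
t=41: ready={F} → run F
t=42: (idle)
t=43: (idle)
t=44: (idle)
t=45: (idle)
t=46: (idle)
t=47: (idle)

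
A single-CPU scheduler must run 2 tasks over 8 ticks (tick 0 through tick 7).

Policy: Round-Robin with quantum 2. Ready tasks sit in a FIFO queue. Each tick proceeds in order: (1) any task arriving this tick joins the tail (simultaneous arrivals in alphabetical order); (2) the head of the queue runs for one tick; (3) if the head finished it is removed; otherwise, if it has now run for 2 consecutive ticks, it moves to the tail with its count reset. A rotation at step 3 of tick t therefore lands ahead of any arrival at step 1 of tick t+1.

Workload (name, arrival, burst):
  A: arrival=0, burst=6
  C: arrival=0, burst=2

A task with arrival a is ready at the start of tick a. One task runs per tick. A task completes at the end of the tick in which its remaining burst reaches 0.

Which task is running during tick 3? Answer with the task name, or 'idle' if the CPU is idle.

running at tick 3 = C

t=0: queue=[A,C] q_used=0 → run A
t=1: queue=[A,C] q_used=1 → run A
t=2: queue=[C,A] q_used=0 → run C
t=3: queue=[C,A] q_used=1 → run C
t=4: queue=[A] q_used=0 → run A
t=5: queue=[A] q_used=1 → run A
t=6: queue=[A] q_used=0 → run A
t=7: queue=[A] q_used=1 → run A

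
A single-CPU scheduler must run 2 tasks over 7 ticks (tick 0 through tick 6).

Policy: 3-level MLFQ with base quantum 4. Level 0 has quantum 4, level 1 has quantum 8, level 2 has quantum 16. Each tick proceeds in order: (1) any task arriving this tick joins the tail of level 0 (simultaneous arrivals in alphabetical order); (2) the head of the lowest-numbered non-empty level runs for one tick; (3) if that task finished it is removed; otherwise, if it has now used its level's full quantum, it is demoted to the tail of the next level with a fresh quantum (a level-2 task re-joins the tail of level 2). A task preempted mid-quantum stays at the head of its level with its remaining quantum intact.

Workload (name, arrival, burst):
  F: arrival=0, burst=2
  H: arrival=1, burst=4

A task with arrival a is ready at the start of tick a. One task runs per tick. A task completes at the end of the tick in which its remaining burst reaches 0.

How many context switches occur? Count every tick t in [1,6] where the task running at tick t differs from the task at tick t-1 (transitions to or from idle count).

t=0: L0/L1/L2 = F/-/- → run F
t=1: L0/L1/L2 = FH/-/- → run F
t=2: L0/L1/L2 = H/-/- → run H
t=3: L0/L1/L2 = H/-/- → run H
t=4: L0/L1/L2 = H/-/- → run H
t=5: L0/L1/L2 = H/-/- → run H
t=6: (idle)

context switches = 2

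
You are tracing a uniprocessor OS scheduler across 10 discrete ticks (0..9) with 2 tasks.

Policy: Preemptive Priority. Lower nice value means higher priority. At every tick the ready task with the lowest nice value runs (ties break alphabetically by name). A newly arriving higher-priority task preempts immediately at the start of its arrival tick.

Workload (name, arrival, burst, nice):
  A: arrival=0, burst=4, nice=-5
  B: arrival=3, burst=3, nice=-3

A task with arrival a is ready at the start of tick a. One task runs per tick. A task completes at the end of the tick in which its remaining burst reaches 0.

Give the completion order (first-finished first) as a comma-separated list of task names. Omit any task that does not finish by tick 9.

completion order = A, B

t=0: ready={A} → run A
t=1: ready={A} → run A
t=2: ready={A} → run A
t=3: ready={A,B} → run A
t=4: ready={B} → run B
t=5: ready={B} → run B
t=6: ready={B} → run B
t=7: (idle)
t=8: (idle)
t=9: (idle)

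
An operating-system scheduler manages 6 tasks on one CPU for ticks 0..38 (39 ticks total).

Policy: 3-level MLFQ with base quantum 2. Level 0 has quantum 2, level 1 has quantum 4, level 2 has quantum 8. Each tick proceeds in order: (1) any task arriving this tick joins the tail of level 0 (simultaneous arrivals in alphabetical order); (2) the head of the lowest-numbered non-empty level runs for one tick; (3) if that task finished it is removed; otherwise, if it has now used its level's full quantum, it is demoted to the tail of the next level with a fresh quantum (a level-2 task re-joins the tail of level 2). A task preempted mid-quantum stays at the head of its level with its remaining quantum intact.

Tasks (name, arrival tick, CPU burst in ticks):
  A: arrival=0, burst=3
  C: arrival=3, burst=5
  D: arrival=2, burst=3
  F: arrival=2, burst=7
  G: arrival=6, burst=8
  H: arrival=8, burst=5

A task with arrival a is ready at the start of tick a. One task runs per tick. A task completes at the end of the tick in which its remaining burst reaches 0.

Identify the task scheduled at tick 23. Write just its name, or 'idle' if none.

running at tick 23 = G

t=0: L0/L1/L2 = A/-/- → run A
t=1: L0/L1/L2 = A/-/- → run A
t=2: L0/L1/L2 = DF/A/- → run D
t=3: L0/L1/L2 = DFC/A/- → run D
t=4: L0/L1/L2 = FC/AD/- → run F
t=5: L0/L1/L2 = FC/AD/- → run F
t=6: L0/L1/L2 = CG/ADF/- → run C
t=7: L0/L1/L2 = CG/ADF/- → run C
t=8: L0/L1/L2 = GH/ADFC/- → run G
t=9: L0/L1/L2 = GH/ADFC/- → run G
t=10: L0/L1/L2 = H/ADFCG/- → run H
t=11: L0/L1/L2 = H/ADFCG/- → run H
t=12: L0/L1/L2 = -/ADFCGH/- → run A
t=13: L0/L1/L2 = -/DFCGH/- → run D
t=14: L0/L1/L2 = -/FCGH/- → run F
t=15: L0/L1/L2 = -/FCGH/- → run F
t=16: L0/L1/L2 = -/FCGH/- → run F
t=17: L0/L1/L2 = -/FCGH/- → run F
t=18: L0/L1/L2 = -/CGH/F → run C
t=19: L0/L1/L2 = -/CGH/F → run C
t=20: L0/L1/L2 = -/CGH/F → run C
t=21: L0/L1/L2 = -/GH/F → run G
t=22: L0/L1/L2 = -/GH/F → run G
t=23: L0/L1/L2 = -/GH/F → run G
t=24: L0/L1/L2 = -/GH/F → run G
t=25: L0/L1/L2 = -/H/FG → run H
t=26: L0/L1/L2 = -/H/FG → run H
t=27: L0/L1/L2 = -/H/FG → run H
t=28: L0/L1/L2 = -/-/FG → run F
t=29: L0/L1/L2 = -/-/G → run G
t=30: L0/L1/L2 = -/-/G → run G
t=31: (idle)
t=32: (idle)
t=33: (idle)
t=34: (idle)
t=35: (idle)
t=36: (idle)
t=37: (idle)
t=38: (idle)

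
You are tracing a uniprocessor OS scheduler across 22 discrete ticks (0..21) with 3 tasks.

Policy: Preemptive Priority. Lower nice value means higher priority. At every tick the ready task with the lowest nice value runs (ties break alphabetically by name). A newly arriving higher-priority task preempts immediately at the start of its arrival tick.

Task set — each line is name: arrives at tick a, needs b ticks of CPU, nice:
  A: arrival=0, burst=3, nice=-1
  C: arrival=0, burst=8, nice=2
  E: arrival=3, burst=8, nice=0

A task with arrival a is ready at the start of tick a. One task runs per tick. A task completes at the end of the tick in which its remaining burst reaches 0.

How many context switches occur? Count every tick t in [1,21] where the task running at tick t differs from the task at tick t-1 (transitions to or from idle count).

t=0: ready={A,C} → run A
t=1: ready={A,C} → run A
t=2: ready={A,C} → run A
t=3: ready={C,E} → run E
t=4: ready={C,E} → run E
t=5: ready={C,E} → run E
t=6: ready={C,E} → run E
t=7: ready={C,E} → run E
t=8: ready={C,E} → run E
t=9: ready={C,E} → run E
t=10: ready={C,E} → run E
t=11: ready={C} → run C
t=12: ready={C} → run C
t=13: ready={C} → run C
t=14: ready={C} → run C
t=15: ready={C} → run C
t=16: ready={C} → run C
t=17: ready={C} → run C
t=18: ready={C} → run C
t=19: (idle)
t=20: (idle)
t=21: (idle)

context switches = 3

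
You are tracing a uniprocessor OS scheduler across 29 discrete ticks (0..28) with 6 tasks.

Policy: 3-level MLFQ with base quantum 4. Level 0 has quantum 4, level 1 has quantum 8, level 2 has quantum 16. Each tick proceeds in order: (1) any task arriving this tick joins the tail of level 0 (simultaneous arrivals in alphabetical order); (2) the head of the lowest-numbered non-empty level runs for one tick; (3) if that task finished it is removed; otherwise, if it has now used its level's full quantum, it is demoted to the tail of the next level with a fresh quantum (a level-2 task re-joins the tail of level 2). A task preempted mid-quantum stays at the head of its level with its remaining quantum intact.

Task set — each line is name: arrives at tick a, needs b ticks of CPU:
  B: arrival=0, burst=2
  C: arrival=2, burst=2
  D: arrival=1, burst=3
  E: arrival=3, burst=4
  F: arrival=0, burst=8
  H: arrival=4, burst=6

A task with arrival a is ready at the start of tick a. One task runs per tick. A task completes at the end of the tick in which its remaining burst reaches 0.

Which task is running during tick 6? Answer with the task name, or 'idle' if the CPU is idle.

t=0: L0/L1/L2 = BF/-/- → run B
t=1: L0/L1/L2 = BFD/-/- → run B
t=2: L0/L1/L2 = FDC/-/- → run F
t=3: L0/L1/L2 = FDCE/-/- → run F
t=4: L0/L1/L2 = FDCEH/-/- → run F
t=5: L0/L1/L2 = FDCEH/-/- → run F
t=6: L0/L1/L2 = DCEH/F/- → run D
t=7: L0/L1/L2 = DCEH/F/- → run D
t=8: L0/L1/L2 = DCEH/F/- → run D
t=9: L0/L1/L2 = CEH/F/- → run C
t=10: L0/L1/L2 = CEH/F/- → run C
t=11: L0/L1/L2 = EH/F/- → run E
t=12: L0/L1/L2 = EH/F/- → run E
t=13: L0/L1/L2 = EH/F/- → run E
t=14: L0/L1/L2 = EH/F/- → run E
t=15: L0/L1/L2 = H/F/- → run H
t=16: L0/L1/L2 = H/F/- → run H
t=17: L0/L1/L2 = H/F/- → run H
t=18: L0/L1/L2 = H/F/- → run H
t=19: L0/L1/L2 = -/FH/- → run F
t=20: L0/L1/L2 = -/FH/- → run F
t=21: L0/L1/L2 = -/FH/- → run F
t=22: L0/L1/L2 = -/FH/- → run F
t=23: L0/L1/L2 = -/H/- → run H
t=24: L0/L1/L2 = -/H/- → run H
t=25: (idle)
t=26: (idle)
t=27: (idle)
t=28: (idle)

running at tick 6 = D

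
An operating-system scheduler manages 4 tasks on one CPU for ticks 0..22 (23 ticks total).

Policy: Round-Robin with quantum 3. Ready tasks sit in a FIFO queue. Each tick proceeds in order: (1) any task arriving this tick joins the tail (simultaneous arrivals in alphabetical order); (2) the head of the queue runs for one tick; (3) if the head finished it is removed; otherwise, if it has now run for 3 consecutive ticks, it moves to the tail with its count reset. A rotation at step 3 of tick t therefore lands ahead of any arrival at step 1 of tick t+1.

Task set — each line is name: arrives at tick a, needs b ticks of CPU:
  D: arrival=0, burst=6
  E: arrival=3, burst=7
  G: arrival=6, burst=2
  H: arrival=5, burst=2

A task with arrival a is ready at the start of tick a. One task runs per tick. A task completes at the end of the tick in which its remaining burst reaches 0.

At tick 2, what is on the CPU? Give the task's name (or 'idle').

t=0: queue=[D] q_used=0 → run D
t=1: queue=[D] q_used=1 → run D
t=2: queue=[D] q_used=2 → run D
t=3: queue=[D,E] q_used=0 → run D
t=4: queue=[D,E] q_used=1 → run D
t=5: queue=[D,E,H] q_used=2 → run D
t=6: queue=[E,H,G] q_used=0 → run E
t=7: queue=[E,H,G] q_used=1 → run E
t=8: queue=[E,H,G] q_used=2 → run E
t=9: queue=[H,G,E] q_used=0 → run H
t=10: queue=[H,G,E] q_used=1 → run H
t=11: queue=[G,E] q_used=0 → run G
t=12: queue=[G,E] q_used=1 → run G
t=13: queue=[E] q_used=0 → run E
t=14: queue=[E] q_used=1 → run E
t=15: queue=[E] q_used=2 → run E
t=16: queue=[E] q_used=0 → run E
t=17: (idle)
t=18: (idle)
t=19: (idle)
t=20: (idle)
t=21: (idle)
t=22: (idle)

running at tick 2 = D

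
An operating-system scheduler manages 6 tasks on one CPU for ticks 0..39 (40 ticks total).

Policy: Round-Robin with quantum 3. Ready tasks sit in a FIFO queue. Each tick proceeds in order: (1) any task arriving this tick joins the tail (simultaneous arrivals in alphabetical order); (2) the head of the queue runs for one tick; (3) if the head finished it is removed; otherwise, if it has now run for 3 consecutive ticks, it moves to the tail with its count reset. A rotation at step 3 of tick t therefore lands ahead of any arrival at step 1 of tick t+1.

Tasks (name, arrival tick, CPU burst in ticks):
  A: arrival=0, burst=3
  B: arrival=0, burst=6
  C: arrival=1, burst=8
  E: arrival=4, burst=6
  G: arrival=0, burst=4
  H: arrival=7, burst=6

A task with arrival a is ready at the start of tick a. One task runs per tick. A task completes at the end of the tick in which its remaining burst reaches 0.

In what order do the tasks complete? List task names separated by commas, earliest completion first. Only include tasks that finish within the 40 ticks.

completion order = A, B, G, E, H, C

t=0: queue=[A,B,G] q_used=0 → run A
t=1: queue=[A,B,G,C] q_used=1 → run A
t=2: queue=[A,B,G,C] q_used=2 → run A
t=3: queue=[B,G,C] q_used=0 → run B
t=4: queue=[B,G,C,E] q_used=1 → run B
t=5: queue=[B,G,C,E] q_used=2 → run B
t=6: queue=[G,C,E,B] q_used=0 → run G
t=7: queue=[G,C,E,B,H] q_used=1 → run G
t=8: queue=[G,C,E,B,H] q_used=2 → run G
t=9: queue=[C,E,B,H,G] q_used=0 → run C
t=10: queue=[C,E,B,H,G] q_used=1 → run C
t=11: queue=[C,E,B,H,G] q_used=2 → run C
t=12: queue=[E,B,H,G,C] q_used=0 → run E
t=13: queue=[E,B,H,G,C] q_used=1 → run E
t=14: queue=[E,B,H,G,C] q_used=2 → run E
t=15: queue=[B,H,G,C,E] q_used=0 → run B
t=16: queue=[B,H,G,C,E] q_used=1 → run B
t=17: queue=[B,H,G,C,E] q_used=2 → run B
t=18: queue=[H,G,C,E] q_used=0 → run H
t=19: queue=[H,G,C,E] q_used=1 → run H
t=20: queue=[H,G,C,E] q_used=2 → run H
t=21: queue=[G,C,E,H] q_used=0 → run G
t=22: queue=[C,E,H] q_used=0 → run C
t=23: queue=[C,E,H] q_used=1 → run C
t=24: queue=[C,E,H] q_used=2 → run C
t=25: queue=[E,H,C] q_used=0 → run E
t=26: queue=[E,H,C] q_used=1 → run E
t=27: queue=[E,H,C] q_used=2 → run E
t=28: queue=[H,C] q_used=0 → run H
t=29: queue=[H,C] q_used=1 → run H
t=30: queue=[H,C] q_used=2 → run H
t=31: queue=[C] q_used=0 → run C
t=32: queue=[C] q_used=1 → run C
t=33: (idle)
t=34: (idle)
t=35: (idle)
t=36: (idle)
t=37: (idle)
t=38: (idle)
t=39: (idle)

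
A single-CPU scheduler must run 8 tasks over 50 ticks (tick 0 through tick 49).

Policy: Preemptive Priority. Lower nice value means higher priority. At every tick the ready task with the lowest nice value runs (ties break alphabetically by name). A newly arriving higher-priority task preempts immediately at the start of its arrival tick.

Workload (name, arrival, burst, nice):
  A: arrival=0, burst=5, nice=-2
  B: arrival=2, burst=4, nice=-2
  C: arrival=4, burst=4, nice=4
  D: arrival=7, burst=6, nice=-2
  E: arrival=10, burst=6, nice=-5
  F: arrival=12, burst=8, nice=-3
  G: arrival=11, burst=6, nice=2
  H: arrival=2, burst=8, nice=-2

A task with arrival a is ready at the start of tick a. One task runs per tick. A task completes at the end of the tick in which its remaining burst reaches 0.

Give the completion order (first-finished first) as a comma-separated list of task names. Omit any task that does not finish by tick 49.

t=0: ready={A} → run A
t=1: ready={A} → run A
t=2: ready={A,B,H} → run A
t=3: ready={A,B,H} → run A
t=4: ready={A,B,C,H} → run A
t=5: ready={B,C,H} → run B
t=6: ready={B,C,H} → run B
t=7: ready={B,C,D,H} → run B
t=8: ready={B,C,D,H} → run B
t=9: ready={C,D,H} → run D
t=10: ready={C,D,E,H} → run E
t=11: ready={C,D,E,G,H} → run E
t=12: ready={C,D,E,F,G,H} → run E
t=13: ready={C,D,E,F,G,H} → run E
t=14: ready={C,D,E,F,G,H} → run E
t=15: ready={C,D,E,F,G,H} → run E
t=16: ready={C,D,F,G,H} → run F
t=17: ready={C,D,F,G,H} → run F
t=18: ready={C,D,F,G,H} → run F
t=19: ready={C,D,F,G,H} → run F
t=20: ready={C,D,F,G,H} → run F
t=21: ready={C,D,F,G,H} → run F
t=22: ready={C,D,F,G,H} → run F
t=23: ready={C,D,F,G,H} → run F
t=24: ready={C,D,G,H} → run D
t=25: ready={C,D,G,H} → run D
t=26: ready={C,D,G,H} → run D
t=27: ready={C,D,G,H} → run D
t=28: ready={C,D,G,H} → run D
t=29: ready={C,G,H} → run H
t=30: ready={C,G,H} → run H
t=31: ready={C,G,H} → run H
t=32: ready={C,G,H} → run H
t=33: ready={C,G,H} → run H
t=34: ready={C,G,H} → run H
t=35: ready={C,G,H} → run H
t=36: ready={C,G,H} → run H
t=37: ready={C,G} → run G
t=38: ready={C,G} → run G
t=39: ready={C,G} → run G
t=40: ready={C,G} → run G
t=41: ready={C,G} → run G
t=42: ready={C,G} → run G
t=43: ready={C} → run C
t=44: ready={C} → run C
t=45: ready={C} → run C
t=46: ready={C} → run C
t=47: (idle)
t=48: (idle)
t=49: (idle)

completion order = A, B, E, F, D, H, G, C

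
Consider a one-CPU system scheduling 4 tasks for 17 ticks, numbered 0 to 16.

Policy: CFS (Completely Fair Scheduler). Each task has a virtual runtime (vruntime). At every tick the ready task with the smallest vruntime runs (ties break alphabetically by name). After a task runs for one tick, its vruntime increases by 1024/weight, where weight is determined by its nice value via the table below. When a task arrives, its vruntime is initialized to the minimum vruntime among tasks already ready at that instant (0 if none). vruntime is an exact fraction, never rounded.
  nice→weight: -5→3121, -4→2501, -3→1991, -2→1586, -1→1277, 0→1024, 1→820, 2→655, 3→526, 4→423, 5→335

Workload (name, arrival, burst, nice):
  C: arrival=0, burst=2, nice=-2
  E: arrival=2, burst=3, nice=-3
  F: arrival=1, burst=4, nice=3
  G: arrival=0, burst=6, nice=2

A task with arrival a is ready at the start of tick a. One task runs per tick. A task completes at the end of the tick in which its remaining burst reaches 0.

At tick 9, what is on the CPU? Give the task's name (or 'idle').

running at tick 9 = G

t=0: vr[C=0 G=0] → run C
t=1: vr[C=512/793 F=0 G=0] → run F
t=2: vr[C=512/793 E=0 F=512/263 G=0] → run E
t=3: vr[C=512/793 E=1024/1991 F=512/263 G=0] → run G
t=4: vr[C=512/793 E=1024/1991 F=512/263 G=1024/655] → run E
t=5: vr[C=512/793 E=2048/1991 F=512/263 G=1024/655] → run C
t=6: vr[E=2048/1991 F=512/263 G=1024/655] → run E
t=7: vr[F=512/263 G=1024/655] → run G
t=8: vr[F=512/263 G=2048/655] → run F
t=9: vr[F=1024/263 G=2048/655] → run G
t=10: vr[F=1024/263 G=3072/655] → run F
t=11: vr[F=1536/263 G=3072/655] → run G
t=12: vr[F=1536/263 G=4096/655] → run F
t=13: vr[G=4096/655] → run G
t=14: vr[G=1024/131] → run G
t=15: (idle)
t=16: (idle)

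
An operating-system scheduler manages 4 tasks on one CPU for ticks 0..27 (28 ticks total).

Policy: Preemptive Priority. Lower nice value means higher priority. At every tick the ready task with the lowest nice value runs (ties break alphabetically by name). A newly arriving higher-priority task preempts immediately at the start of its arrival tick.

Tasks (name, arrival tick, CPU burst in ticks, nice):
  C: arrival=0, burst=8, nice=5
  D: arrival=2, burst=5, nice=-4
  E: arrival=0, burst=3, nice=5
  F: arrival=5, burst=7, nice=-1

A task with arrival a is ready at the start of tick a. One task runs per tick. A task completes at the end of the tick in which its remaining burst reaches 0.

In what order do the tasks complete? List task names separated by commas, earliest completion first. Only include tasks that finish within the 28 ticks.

completion order = D, F, C, E

t=0: ready={C,E} → run C
t=1: ready={C,E} → run C
t=2: ready={C,D,E} → run D
t=3: ready={C,D,E} → run D
t=4: ready={C,D,E} → run D
t=5: ready={C,D,E,F} → run D
t=6: ready={C,D,E,F} → run D
t=7: ready={C,E,F} → run F
t=8: ready={C,E,F} → run F
t=9: ready={C,E,F} → run F
t=10: ready={C,E,F} → run F
t=11: ready={C,E,F} → run F
t=12: ready={C,E,F} → run F
t=13: ready={C,E,F} → run F
t=14: ready={C,E} → run C
t=15: ready={C,E} → run C
t=16: ready={C,E} → run C
t=17: ready={C,E} → run C
t=18: ready={C,E} → run C
t=19: ready={C,E} → run C
t=20: ready={E} → run E
t=21: ready={E} → run E
t=22: ready={E} → run E
t=23: (idle)
t=24: (idle)
t=25: (idle)
t=26: (idle)
t=27: (idle)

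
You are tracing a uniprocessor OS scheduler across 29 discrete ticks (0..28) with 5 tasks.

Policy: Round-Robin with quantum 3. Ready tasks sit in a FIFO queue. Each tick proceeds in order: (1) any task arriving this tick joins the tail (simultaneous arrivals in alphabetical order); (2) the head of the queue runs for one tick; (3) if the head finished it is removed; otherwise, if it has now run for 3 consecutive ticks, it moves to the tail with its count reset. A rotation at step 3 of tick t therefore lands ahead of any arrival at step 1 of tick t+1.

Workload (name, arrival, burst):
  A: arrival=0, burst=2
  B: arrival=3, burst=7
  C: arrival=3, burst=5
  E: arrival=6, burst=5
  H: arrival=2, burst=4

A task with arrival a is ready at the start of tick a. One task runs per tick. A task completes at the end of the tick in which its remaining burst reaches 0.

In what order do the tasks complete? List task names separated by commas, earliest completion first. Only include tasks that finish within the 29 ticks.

t=0: queue=[A] q_used=0 → run A
t=1: queue=[A] q_used=1 → run A
t=2: queue=[H] q_used=0 → run H
t=3: queue=[H,B,C] q_used=1 → run H
t=4: queue=[H,B,C] q_used=2 → run H
t=5: queue=[B,C,H] q_used=0 → run B
t=6: queue=[B,C,H,E] q_used=1 → run B
t=7: queue=[B,C,H,E] q_used=2 → run B
t=8: queue=[C,H,E,B] q_used=0 → run C
t=9: queue=[C,H,E,B] q_used=1 → run C
t=10: queue=[C,H,E,B] q_used=2 → run C
t=11: queue=[H,E,B,C] q_used=0 → run H
t=12: queue=[E,B,C] q_used=0 → run E
t=13: queue=[E,B,C] q_used=1 → run E
t=14: queue=[E,B,C] q_used=2 → run E
t=15: queue=[B,C,E] q_used=0 → run B
t=16: queue=[B,C,E] q_used=1 → run B
t=17: queue=[B,C,E] q_used=2 → run B
t=18: queue=[C,E,B] q_used=0 → run C
t=19: queue=[C,E,B] q_used=1 → run C
t=20: queue=[E,B] q_used=0 → run E
t=21: queue=[E,B] q_used=1 → run E
t=22: queue=[B] q_used=0 → run B
t=23: (idle)
t=24: (idle)
t=25: (idle)
t=26: (idle)
t=27: (idle)
t=28: (idle)

completion order = A, H, C, E, B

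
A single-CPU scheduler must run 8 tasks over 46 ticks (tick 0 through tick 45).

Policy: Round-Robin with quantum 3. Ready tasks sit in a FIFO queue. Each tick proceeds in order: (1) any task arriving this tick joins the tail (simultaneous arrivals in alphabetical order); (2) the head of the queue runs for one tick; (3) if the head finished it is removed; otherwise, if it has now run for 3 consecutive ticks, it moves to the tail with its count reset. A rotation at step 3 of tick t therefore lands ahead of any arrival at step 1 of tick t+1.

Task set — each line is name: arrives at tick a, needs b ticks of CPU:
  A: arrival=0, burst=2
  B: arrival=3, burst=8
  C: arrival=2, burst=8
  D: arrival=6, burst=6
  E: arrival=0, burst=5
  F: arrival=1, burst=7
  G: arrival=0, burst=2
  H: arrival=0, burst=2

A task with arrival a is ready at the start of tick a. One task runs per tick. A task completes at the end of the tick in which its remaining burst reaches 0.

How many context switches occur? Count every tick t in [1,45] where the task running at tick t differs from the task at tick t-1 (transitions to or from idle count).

t=0: queue=[A,E,G,H] q_used=0 → run A
t=1: queue=[A,E,G,H,F] q_used=1 → run A
t=2: queue=[E,G,H,F,C] q_used=0 → run E
t=3: queue=[E,G,H,F,C,B] q_used=1 → run E
t=4: queue=[E,G,H,F,C,B] q_used=2 → run E
t=5: queue=[G,H,F,C,B,E] q_used=0 → run G
t=6: queue=[G,H,F,C,B,E,D] q_used=1 → run G
t=7: queue=[H,F,C,B,E,D] q_used=0 → run H
t=8: queue=[H,F,C,B,E,D] q_used=1 → run H
t=9: queue=[F,C,B,E,D] q_used=0 → run F
t=10: queue=[F,C,B,E,D] q_used=1 → run F
t=11: queue=[F,C,B,E,D] q_used=2 → run F
t=12: queue=[C,B,E,D,F] q_used=0 → run C
t=13: queue=[C,B,E,D,F] q_used=1 → run C
t=14: queue=[C,B,E,D,F] q_used=2 → run C
t=15: queue=[B,E,D,F,C] q_used=0 → run B
t=16: queue=[B,E,D,F,C] q_used=1 → run B
t=17: queue=[B,E,D,F,C] q_used=2 → run B
t=18: queue=[E,D,F,C,B] q_used=0 → run E
t=19: queue=[E,D,F,C,B] q_used=1 → run E
t=20: queue=[D,F,C,B] q_used=0 → run D
t=21: queue=[D,F,C,B] q_used=1 → run D
t=22: queue=[D,F,C,B] q_used=2 → run D
t=23: queue=[F,C,B,D] q_used=0 → run F
t=24: queue=[F,C,B,D] q_used=1 → run F
t=25: queue=[F,C,B,D] q_used=2 → run F
t=26: queue=[C,B,D,F] q_used=0 → run C
t=27: queue=[C,B,D,F] q_used=1 → run C
t=28: queue=[C,B,D,F] q_used=2 → run C
t=29: queue=[B,D,F,C] q_used=0 → run B
t=30: queue=[B,D,F,C] q_used=1 → run B
t=31: queue=[B,D,F,C] q_used=2 → run B
t=32: queue=[D,F,C,B] q_used=0 → run D
t=33: queue=[D,F,C,B] q_used=1 → run D
t=34: queue=[D,F,C,B] q_used=2 → run D
t=35: queue=[F,C,B] q_used=0 → run F
t=36: queue=[C,B] q_used=0 → run C
t=37: queue=[C,B] q_used=1 → run C
t=38: queue=[B] q_used=0 → run B
t=39: queue=[B] q_used=1 → run B
t=40: (idle)
t=41: (idle)
t=42: (idle)
t=43: (idle)
t=44: (idle)
t=45: (idle)

context switches = 16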